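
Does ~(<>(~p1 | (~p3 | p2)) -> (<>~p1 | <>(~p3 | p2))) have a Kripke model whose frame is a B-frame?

1. ~(<>(~p1 | (~p3 | p2)) -> (<>~p1 | <>(~p3 | p2))), 0
2. <>(~p1 | (~p3 | p2)), 0
3. ~(<>~p1 | <>(~p3 | p2)), 0
4. ~<>~p1, 0
5. ~<>(~p3 | p2), 0
6. p1, 0
7. ~(~p3 | p2), 0
8. p3, 0
9. ~p2, 0
10. ~p1 | (~p3 | p2), 1
11. p1, 1
12. ~(~p3 | p2), 1
13. p3, 1
14. ~p2, 1
15. ~p3 | p2, 1
16. p2, 1
Accessibility: 0R0, 0R1, 1R0, 1R1
Branch closes: p2 and ~p2 both at 1.
All branches of the tableau close; one closing branch shown above.

Unsatisfiable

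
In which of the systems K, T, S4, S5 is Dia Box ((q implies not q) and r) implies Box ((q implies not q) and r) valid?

S5

S5-tableau for the negation not (Dia Box ((q implies not q) and r) implies Box ((q implies not q) and r)):
1. not (Dia Box ((q implies not q) and r) implies Box ((q implies not q) and r)), w0
2. Dia Box ((q implies not q) and r), w0   [neg-implies-rule on 1]
3. not Box ((q implies not q) and r), w0   [neg-implies-rule on 1]
4. Box ((q implies not q) and r), w1   [Dia-rule on 2: fresh world w1, w0Rw1]
5. (q implies not q) and r, w0   [Box-rule on 4 via w1Rw0]
6. q implies not q, w0   [and-rule on 5]
7. r, w0   [and-rule on 5]
8. (q implies not q) and r, w1   [Box-rule on 4 via w1Rw1]
9. q implies not q, w1   [and-rule on 8]
10. r, w1   [and-rule on 8]
11. not q, w0   [implies-rule on 6 (branches; this branch)]
12. not q, w1   [implies-rule on 9 (branches; this branch)]
13. not ((q implies not q) and r), w2   [neg-Box-rule on 3: fresh world w2, w0Rw2]
14. (q implies not q) and r, w2   [Box-rule on 4 via w1Rw2]
15. q implies not q, w2   [and-rule on 14]
16. r, w2   [and-rule on 14]
17. not (q implies not q), w2   [neg-and-rule on 13 (branches; this branch)]
18. q, w2   [neg-implies-rule on 17]
19. not q, w2   [implies-rule on 15 (branches; this branch)]
Accessibility: w0Rw0, w0Rw1, w0Rw2, w1Rw0, w1Rw1, w1Rw2, w2Rw0, w2Rw1, w2Rw2
Branch closes: q and not q both at w2.
Every branch closes (one shown): valid in S5.
S4-tableau for the negation not (Dia Box ((q implies not q) and r) implies Box ((q implies not q) and r)):
1. not (Dia Box ((q implies not q) and r) implies Box ((q implies not q) and r)), w0
2. Dia Box ((q implies not q) and r), w0   [neg-implies-rule on 1]
3. not Box ((q implies not q) and r), w0   [neg-implies-rule on 1]
4. Box ((q implies not q) and r), w1   [Dia-rule on 2: fresh world w1, w0Rw1]
5. (q implies not q) and r, w1   [Box-rule on 4 via w1Rw1]
6. q implies not q, w1   [and-rule on 5]
7. r, w1   [and-rule on 5]
8. not q, w1   [implies-rule on 6 (branches; this branch)]
9. not ((q implies not q) and r), w2   [neg-Box-rule on 3: fresh world w2, w0Rw2]
10. not r, w2   [neg-and-rule on 9 (branches; this branch)]
Accessibility: w0Rw0, w0Rw1, w0Rw2, w1Rw1, w2Rw2
Complete open branch: countermodel on an S4-frame, so not valid in S4, nor in K, T (the same frame is also a K-frame and a T-frame).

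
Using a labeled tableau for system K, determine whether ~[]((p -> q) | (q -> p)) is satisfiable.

No, unsatisfiable

1. ~[]((p -> q) | (q -> p)), u
2. ~((p -> q) | (q -> p)), v   [~[]-rule on 1: fresh world v, uRv]
3. ~(p -> q), v   [~|-rule on 2]
4. ~(q -> p), v   [~|-rule on 2]
5. p, v   [~->-rule on 3]
6. ~q, v   [~->-rule on 3]
7. q, v   [~->-rule on 4]
8. ~p, v   [~->-rule on 4]
Accessibility: uRv
Branch closes: q and ~q both at v.
All branches of the tableau close; one closing branch shown above.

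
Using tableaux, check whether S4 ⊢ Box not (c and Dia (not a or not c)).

Not valid

Tableau for the negation not Box not (c and Dia (not a or not c)):
1. not Box not (c and Dia (not a or not c)), u
2. c and Dia (not a or not c), v   [neg-Box-rule on 1: fresh world v, uRv]
3. c, v   [and-rule on 2]
4. Dia (not a or not c), v   [and-rule on 2]
5. not a or not c, w   [Dia-rule on 4: fresh world w, vRw]
6. not c, w   [or-rule on 5 (branches; this branch)]
Accessibility: uRu, uRv, uRw, vRv, vRw, wRw
The negation has an open branch (countermodel exists).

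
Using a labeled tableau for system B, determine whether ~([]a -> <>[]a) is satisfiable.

No, unsatisfiable

1. ~([]a -> <>[]a), w0
2. []a, w0
3. ~<>[]a, w0
4. a, w0
5. ~[]a, w0
6. ~a, w1
7. a, w1
Accessibility: w0Rw0, w0Rw1, w1Rw0, w1Rw1
Branch closes: a and ~a both at w1.
Every branch closes; the branch above is one of them.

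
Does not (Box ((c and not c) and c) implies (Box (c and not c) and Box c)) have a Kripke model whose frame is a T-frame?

Unsatisfiable (every branch closes)

1. not (Box ((c and not c) and c) implies (Box (c and not c) and Box c)), u
2. Box ((c and not c) and c), u
3. not (Box (c and not c) and Box c), u
4. (c and not c) and c, u
5. c and not c, u
6. c, u
7. not c, u
Accessibility: uRu
Branch closes: c and not c both at u.
All branches of the tableau close; one closing branch shown above.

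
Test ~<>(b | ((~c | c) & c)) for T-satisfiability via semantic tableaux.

1. ~<>(b | ((~c | c) & c)), w0
2. ~(b | ((~c | c) & c)), w0
3. ~b, w0
4. ~((~c | c) & c), w0
5. ~c, w0
Accessibility: w0Rw0

Yes, satisfiable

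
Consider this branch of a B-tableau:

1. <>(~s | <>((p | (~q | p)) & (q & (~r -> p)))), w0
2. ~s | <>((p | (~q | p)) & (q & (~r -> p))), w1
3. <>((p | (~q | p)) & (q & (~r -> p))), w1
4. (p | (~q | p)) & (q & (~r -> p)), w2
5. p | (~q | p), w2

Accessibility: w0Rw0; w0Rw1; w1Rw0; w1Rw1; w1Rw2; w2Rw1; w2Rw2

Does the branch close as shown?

No, open

No world carries both an atom and its negation.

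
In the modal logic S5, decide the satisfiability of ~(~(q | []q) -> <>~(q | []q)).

No, unsatisfiable

1. ~(~(q | []q) -> <>~(q | []q)), w0
2. ~(q | []q), w0
3. ~<>~(q | []q), w0
4. ~q, w0
5. ~[]q, w0
6. q | []q, w0
7. []q, w0
8. q, w0
Accessibility: w0Rw0
Branch closes: q and ~q both at w0.
Every branch closes; the branch above is one of them.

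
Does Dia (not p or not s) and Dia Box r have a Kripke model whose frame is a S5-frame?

1. Dia (not p or not s) and Dia Box r, u
2. Dia (not p or not s), u
3. Dia Box r, u
4. not p or not s, v
5. not s, v
6. Box r, w
7. r, u
8. r, v
9. r, w
Accessibility: uRu, uRv, uRw, vRu, vRv, vRw, wRu, wRv, wRw

Satisfiable (open branch found)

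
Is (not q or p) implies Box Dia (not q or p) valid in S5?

Valid in S5

Tableau for the negation not ((not q or p) implies Box Dia (not q or p)):
1. not ((not q or p) implies Box Dia (not q or p)), u
2. not q or p, u
3. not Box Dia (not q or p), u
4. p, u
5. not Dia (not q or p), v
6. not (not q or p), u
7. q, u
8. not p, u
Accessibility: uRu, uRv, vRu, vRv
Branch closes: p and not p both at u.
All branches of the negation close; one closing branch shown above.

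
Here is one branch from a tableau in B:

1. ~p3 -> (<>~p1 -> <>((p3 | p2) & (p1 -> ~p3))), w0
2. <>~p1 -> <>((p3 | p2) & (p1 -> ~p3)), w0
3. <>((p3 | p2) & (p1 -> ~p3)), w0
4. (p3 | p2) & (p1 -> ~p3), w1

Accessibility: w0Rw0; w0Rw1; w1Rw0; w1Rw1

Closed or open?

There is no literal clash: for every atom and world, at most one sign appears.

Not closed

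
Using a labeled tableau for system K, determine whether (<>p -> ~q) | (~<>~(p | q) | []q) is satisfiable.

Satisfiable (open branch found)

1. (<>p -> ~q) | (~<>~(p | q) | []q), 0
2. ~<>~(p | q) | []q, 0
3. []q, 0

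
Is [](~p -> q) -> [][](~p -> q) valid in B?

Tableau for the negation ~([](~p -> q) -> [][](~p -> q)):
1. ~([](~p -> q) -> [][](~p -> q)), w0
2. [](~p -> q), w0
3. ~[][](~p -> q), w0
4. ~p -> q, w0
5. q, w0
6. ~[](~p -> q), w1
7. ~p -> q, w1
8. q, w1
9. ~(~p -> q), w2
10. ~p, w2
11. ~q, w2
Accessibility: w0Rw0, w0Rw1, w1Rw0, w1Rw1, w1Rw2, w2Rw1, w2Rw2
The negation has an open branch (countermodel exists).

Not valid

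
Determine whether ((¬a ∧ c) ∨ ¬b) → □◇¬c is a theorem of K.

Tableau for the negation ¬(((¬a ∧ c) ∨ ¬b) → □◇¬c):
1. ¬(((¬a ∧ c) ∨ ¬b) → □◇¬c), u
2. (¬a ∧ c) ∨ ¬b, u   [¬→-rule on 1]
3. ¬□◇¬c, u   [¬→-rule on 1]
4. ¬b, u   [∨-rule on 2 (branches; this branch)]
5. ¬◇¬c, v   [¬□-rule on 3: fresh world v, uRv]
Accessibility: uRv
The negation has an open branch (countermodel exists).

No, not valid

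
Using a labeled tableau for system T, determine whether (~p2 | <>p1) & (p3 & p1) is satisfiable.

Satisfiable

1. (~p2 | <>p1) & (p3 & p1), w0
2. ~p2 | <>p1, w0
3. p3 & p1, w0
4. p3, w0
5. p1, w0
6. <>p1, w0
7. p1, w1
Accessibility: w0Rw0, w0Rw1, w1Rw1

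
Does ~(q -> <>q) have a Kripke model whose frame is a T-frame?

1. ~(q -> <>q), 0
2. q, 0
3. ~<>q, 0
4. ~q, 0
Accessibility: 0R0
Branch closes: q and ~q both at 0.
(One branch shown.) All branches close.

Unsatisfiable (every branch closes)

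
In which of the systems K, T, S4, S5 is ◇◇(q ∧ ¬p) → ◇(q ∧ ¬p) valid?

T-tableau for the negation ¬(◇◇(q ∧ ¬p) → ◇(q ∧ ¬p)):
1. ¬(◇◇(q ∧ ¬p) → ◇(q ∧ ¬p)), u
2. ◇◇(q ∧ ¬p), u
3. ¬◇(q ∧ ¬p), u
4. ¬(q ∧ ¬p), u
5. p, u
6. ◇(q ∧ ¬p), v
7. ¬(q ∧ ¬p), v
8. p, v
9. q ∧ ¬p, w
10. q, w
11. ¬p, w
Accessibility: uRu, uRv, vRv, vRw, wRw
Complete open branch: countermodel on a T-frame, so not valid in T, nor in K (the same frame is also a K-frame).
S4-tableau for the negation ¬(◇◇(q ∧ ¬p) → ◇(q ∧ ¬p)):
1. ¬(◇◇(q ∧ ¬p) → ◇(q ∧ ¬p)), u
2. ◇◇(q ∧ ¬p), u
3. ¬◇(q ∧ ¬p), u
4. ¬(q ∧ ¬p), u
5. p, u
6. ◇(q ∧ ¬p), v
7. ¬(q ∧ ¬p), v
8. p, v
9. q ∧ ¬p, w
10. q, w
11. ¬p, w
12. ¬(q ∧ ¬p), w
13. p, w
Accessibility: uRu, uRv, uRw, vRv, vRw, wRw
Branch closes: p and ¬p both at w.
Every branch closes (one shown): valid in S4, hence also in S5 (every theorem of S4 is a theorem of S5).

S4, S5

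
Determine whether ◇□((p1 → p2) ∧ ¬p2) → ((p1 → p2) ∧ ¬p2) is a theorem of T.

Invalid (countermodel exists)

Tableau for the negation ¬(◇□((p1 → p2) ∧ ¬p2) → ((p1 → p2) ∧ ¬p2)):
1. ¬(◇□((p1 → p2) ∧ ¬p2) → ((p1 → p2) ∧ ¬p2)), w0
2. ◇□((p1 → p2) ∧ ¬p2), w0
3. ¬((p1 → p2) ∧ ¬p2), w0
4. p2, w0
5. □((p1 → p2) ∧ ¬p2), w1
6. (p1 → p2) ∧ ¬p2, w1
7. p1 → p2, w1
8. ¬p2, w1
9. ¬p1, w1
Accessibility: w0Rw0, w0Rw1, w1Rw1
The negation has an open branch (countermodel exists).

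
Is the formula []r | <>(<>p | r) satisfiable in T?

Yes, satisfiable

1. []r | <>(<>p | r), 0
2. <>(<>p | r), 0
3. <>p | r, 1
4. r, 1
Accessibility: 0R0, 0R1, 1R1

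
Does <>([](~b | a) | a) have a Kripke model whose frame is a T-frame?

Yes, satisfiable

1. <>([](~b | a) | a), 0
2. [](~b | a) | a, 1
3. a, 1
Accessibility: 0R0, 0R1, 1R1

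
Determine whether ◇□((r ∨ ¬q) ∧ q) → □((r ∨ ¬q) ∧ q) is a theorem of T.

Invalid (countermodel exists)

Tableau for the negation ¬(◇□((r ∨ ¬q) ∧ q) → □((r ∨ ¬q) ∧ q)):
1. ¬(◇□((r ∨ ¬q) ∧ q) → □((r ∨ ¬q) ∧ q)), w0
2. ◇□((r ∨ ¬q) ∧ q), w0
3. ¬□((r ∨ ¬q) ∧ q), w0
4. □((r ∨ ¬q) ∧ q), w1
5. (r ∨ ¬q) ∧ q, w1
6. r ∨ ¬q, w1
7. q, w1
8. r, w1
9. ¬((r ∨ ¬q) ∧ q), w2
10. ¬q, w2
Accessibility: w0Rw0, w0Rw1, w0Rw2, w1Rw1, w2Rw2
The negation has an open branch (countermodel exists).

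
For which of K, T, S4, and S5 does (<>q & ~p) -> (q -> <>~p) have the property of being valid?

T-tableau for the negation ~((<>q & ~p) -> (q -> <>~p)):
1. ~((<>q & ~p) -> (q -> <>~p)), w0
2. <>q & ~p, w0   [~->-rule on 1]
3. ~(q -> <>~p), w0   [~->-rule on 1]
4. <>q, w0   [&-rule on 2]
5. ~p, w0   [&-rule on 2]
6. q, w0   [~->-rule on 3]
7. ~<>~p, w0   [~->-rule on 3]
8. p, w0   [~<>-rule on 7 via w0Rw0]
Accessibility: w0Rw0
Branch closes: p and ~p both at w0.
Every branch closes (one shown): valid in T, hence also in S4, S5 (every theorem of T is a theorem of S4 and S5).
K-tableau for the negation ~((<>q & ~p) -> (q -> <>~p)):
1. ~((<>q & ~p) -> (q -> <>~p)), w0
2. <>q & ~p, w0   [~->-rule on 1]
3. ~(q -> <>~p), w0   [~->-rule on 1]
4. <>q, w0   [&-rule on 2]
5. ~p, w0   [&-rule on 2]
6. q, w0   [~->-rule on 3]
7. ~<>~p, w0   [~->-rule on 3]
8. q, w1   [<>-rule on 4: fresh world w1, w0Rw1]
9. p, w1   [~<>-rule on 7 via w0Rw1]
Accessibility: w0Rw1
Complete open branch: countermodel on a K-frame, so not valid in K.

T, S4, S5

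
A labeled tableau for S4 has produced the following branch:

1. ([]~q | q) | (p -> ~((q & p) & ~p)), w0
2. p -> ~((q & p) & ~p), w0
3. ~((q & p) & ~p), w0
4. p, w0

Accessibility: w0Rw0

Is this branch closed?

No atom appears with both signs at the same world.

Open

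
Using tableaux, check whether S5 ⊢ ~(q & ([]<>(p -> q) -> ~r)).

Tableau for the negation q & ([]<>(p -> q) -> ~r):
1. q & ([]<>(p -> q) -> ~r), 0
2. q, 0
3. []<>(p -> q) -> ~r, 0
4. ~r, 0
Accessibility: 0R0
The negation has an open branch (countermodel exists).

Not valid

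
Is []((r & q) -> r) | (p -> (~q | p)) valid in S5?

Yes, valid

Tableau for the negation ~([]((r & q) -> r) | (p -> (~q | p))):
1. ~([]((r & q) -> r) | (p -> (~q | p))), 0
2. ~[]((r & q) -> r), 0   [~|-rule on 1]
3. ~(p -> (~q | p)), 0   [~|-rule on 1]
4. p, 0   [~->-rule on 3]
5. ~(~q | p), 0   [~->-rule on 3]
6. q, 0   [~|-rule on 5]
7. ~p, 0   [~|-rule on 5]
Accessibility: 0R0
Branch closes: p and ~p both at 0.
Every branch of the negation's tableau closes; the branch above is one of them.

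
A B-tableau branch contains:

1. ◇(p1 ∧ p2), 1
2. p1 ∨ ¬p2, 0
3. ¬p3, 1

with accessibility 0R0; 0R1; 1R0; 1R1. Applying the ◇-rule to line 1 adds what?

a fresh world 2 with 1R2, and p1 ∧ p2 at 2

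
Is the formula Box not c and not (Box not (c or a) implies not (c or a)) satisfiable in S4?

Unsatisfiable (every branch closes)

1. Box not c and not (Box not (c or a) implies not (c or a)), w0
2. Box not c, w0
3. not (Box not (c or a) implies not (c or a)), w0
4. Box not (c or a), w0
5. c or a, w0
6. not c, w0
7. not (c or a), w0
8. not a, w0
9. a, w0
Accessibility: w0Rw0
Branch closes: a and not a both at w0.
(One branch shown.) All branches close.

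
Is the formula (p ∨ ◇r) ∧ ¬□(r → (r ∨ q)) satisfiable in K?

No, unsatisfiable

1. (p ∨ ◇r) ∧ ¬□(r → (r ∨ q)), w0
2. p ∨ ◇r, w0
3. ¬□(r → (r ∨ q)), w0
4. ◇r, w0
5. ¬(r → (r ∨ q)), w1
6. r, w1
7. ¬(r ∨ q), w1
8. ¬r, w1
9. ¬q, w1
Accessibility: w0Rw1
Branch closes: r and ¬r both at w1.
(One branch shown.) All branches close.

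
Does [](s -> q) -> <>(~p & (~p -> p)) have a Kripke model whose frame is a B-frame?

1. [](s -> q) -> <>(~p & (~p -> p)), w0
2. ~[](s -> q), w0
3. ~(s -> q), w1
4. s, w1
5. ~q, w1
Accessibility: w0Rw0, w0Rw1, w1Rw0, w1Rw1

Yes, satisfiable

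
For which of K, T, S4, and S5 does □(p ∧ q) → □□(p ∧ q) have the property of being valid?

S4-tableau for the negation ¬(□(p ∧ q) → □□(p ∧ q)):
1. ¬(□(p ∧ q) → □□(p ∧ q)), u
2. □(p ∧ q), u
3. ¬□□(p ∧ q), u
4. p ∧ q, u
5. p, u
6. q, u
7. ¬□(p ∧ q), v
8. p ∧ q, v
9. p, v
10. q, v
11. ¬(p ∧ q), w
12. p ∧ q, w
13. p, w
14. q, w
15. ¬q, w
Accessibility: uRu, uRv, uRw, vRv, vRw, wRw
Branch closes: q and ¬q both at w.
Every branch closes (one shown): valid in S4, hence also in S5 (every theorem of S4 is a theorem of S5).
T-tableau for the negation ¬(□(p ∧ q) → □□(p ∧ q)):
1. ¬(□(p ∧ q) → □□(p ∧ q)), u
2. □(p ∧ q), u
3. ¬□□(p ∧ q), u
4. p ∧ q, u
5. p, u
6. q, u
7. ¬□(p ∧ q), v
8. p ∧ q, v
9. p, v
10. q, v
11. ¬(p ∧ q), w
12. ¬q, w
Accessibility: uRu, uRv, vRv, vRw, wRw
Complete open branch: countermodel on a T-frame, so not valid in T, nor in K (the same frame is also a K-frame).

S4, S5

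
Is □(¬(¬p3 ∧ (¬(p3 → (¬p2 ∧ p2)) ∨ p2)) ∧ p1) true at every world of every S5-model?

Tableau for the negation ¬□(¬(¬p3 ∧ (¬(p3 → (¬p2 ∧ p2)) ∨ p2)) ∧ p1):
1. ¬□(¬(¬p3 ∧ (¬(p3 → (¬p2 ∧ p2)) ∨ p2)) ∧ p1), w0
2. ¬(¬(¬p3 ∧ (¬(p3 → (¬p2 ∧ p2)) ∨ p2)) ∧ p1), w1
3. ¬p1, w1
Accessibility: w0Rw0, w0Rw1, w1Rw0, w1Rw1
The negation has an open branch (countermodel exists).

No, not valid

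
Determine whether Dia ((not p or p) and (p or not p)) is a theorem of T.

Valid in T

Tableau for the negation not Dia ((not p or p) and (p or not p)):
1. not Dia ((not p or p) and (p or not p)), u
2. not ((not p or p) and (p or not p)), u
3. not (p or not p), u
4. not p, u
5. p, u
Accessibility: uRu
Branch closes: p and not p both at u.
Every branch of the negation's tableau closes; the branch above is one of them.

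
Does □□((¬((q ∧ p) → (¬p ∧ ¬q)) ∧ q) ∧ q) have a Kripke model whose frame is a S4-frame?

1. □□((¬((q ∧ p) → (¬p ∧ ¬q)) ∧ q) ∧ q), u
2. □((¬((q ∧ p) → (¬p ∧ ¬q)) ∧ q) ∧ q), u   [□-rule on 1 via uRu]
3. (¬((q ∧ p) → (¬p ∧ ¬q)) ∧ q) ∧ q, u   [□-rule on 2 via uRu]
4. ¬((q ∧ p) → (¬p ∧ ¬q)) ∧ q, u   [∧-rule on 3]
5. q, u   [∧-rule on 3]
6. ¬((q ∧ p) → (¬p ∧ ¬q)), u   [∧-rule on 4]
7. q ∧ p, u   [¬→-rule on 6]
8. ¬(¬p ∧ ¬q), u   [¬→-rule on 6]
9. p, u   [∧-rule on 7]
Accessibility: uRu

Satisfiable (open branch found)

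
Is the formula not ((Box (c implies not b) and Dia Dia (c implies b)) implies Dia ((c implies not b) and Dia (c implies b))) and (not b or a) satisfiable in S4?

Unsatisfiable

1. not ((Box (c implies not b) and Dia Dia (c implies b)) implies Dia ((c implies not b) and Dia (c implies b))) and (not b or a), 0
2. not ((Box (c implies not b) and Dia Dia (c implies b)) implies Dia ((c implies not b) and Dia (c implies b))), 0
3. not b or a, 0
4. Box (c implies not b) and Dia Dia (c implies b), 0
5. not Dia ((c implies not b) and Dia (c implies b)), 0
6. Box (c implies not b), 0
7. Dia Dia (c implies b), 0
8. not ((c implies not b) and Dia (c implies b)), 0
9. c implies not b, 0
10. a, 0
11. not Dia (c implies b), 0
12. not (c implies b), 0
13. c, 0
14. not b, 0
15. Dia (c implies b), 1
16. not ((c implies not b) and Dia (c implies b)), 1
17. c implies not b, 1
18. not (c implies b), 1
19. c, 1
20. not b, 1
21. not Dia (c implies b), 1
22. c implies b, 2
23. not ((c implies not b) and Dia (c implies b)), 2
24. c implies not b, 2
25. not (c implies b), 2
26. c, 2
27. not b, 2
28. b, 2
Accessibility: 0R0, 0R1, 0R2, 1R1, 1R2, 2R2
Branch closes: b and not b both at 2.
Every branch closes; the branch above is one of them.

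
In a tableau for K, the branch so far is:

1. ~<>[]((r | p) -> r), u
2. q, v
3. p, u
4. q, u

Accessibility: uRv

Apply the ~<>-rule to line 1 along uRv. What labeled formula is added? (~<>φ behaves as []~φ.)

~<>φ behaves as []~φ: propagate the negated body to each accessible world.

~[]((r | p) -> r), v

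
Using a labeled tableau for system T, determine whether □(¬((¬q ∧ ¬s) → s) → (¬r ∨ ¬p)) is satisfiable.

Yes, satisfiable

1. □(¬((¬q ∧ ¬s) → s) → (¬r ∨ ¬p)), 0
2. ¬((¬q ∧ ¬s) → s) → (¬r ∨ ¬p), 0
3. ¬r ∨ ¬p, 0
4. ¬p, 0
Accessibility: 0R0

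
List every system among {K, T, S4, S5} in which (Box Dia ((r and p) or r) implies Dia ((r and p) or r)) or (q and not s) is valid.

K-tableau for the negation not ((Box Dia ((r and p) or r) implies Dia ((r and p) or r)) or (q and not s)):
1. not ((Box Dia ((r and p) or r) implies Dia ((r and p) or r)) or (q and not s)), 0
2. not (Box Dia ((r and p) or r) implies Dia ((r and p) or r)), 0
3. not (q and not s), 0
4. Box Dia ((r and p) or r), 0
5. not Dia ((r and p) or r), 0
6. s, 0
Complete open branch: countermodel on a K-frame, so not valid in K.
T-tableau for the negation not ((Box Dia ((r and p) or r) implies Dia ((r and p) or r)) or (q and not s)):
1. not ((Box Dia ((r and p) or r) implies Dia ((r and p) or r)) or (q and not s)), 0
2. not (Box Dia ((r and p) or r) implies Dia ((r and p) or r)), 0
3. not (q and not s), 0
4. Box Dia ((r and p) or r), 0
5. not Dia ((r and p) or r), 0
6. Dia ((r and p) or r), 0
7. not ((r and p) or r), 0
8. not (r and p), 0
9. not r, 0
10. s, 0
11. not p, 0
12. (r and p) or r, 1
13. Dia ((r and p) or r), 1
14. not ((r and p) or r), 1
15. not (r and p), 1
16. not r, 1
17. r and p, 1
18. r, 1
19. p, 1
Accessibility: 0R0, 0R1, 1R1
Branch closes: r and not r both at 1.
Every branch closes (one shown): valid in T, hence also in S4, S5 (every theorem of T is a theorem of S4 and S5).

T, S4, S5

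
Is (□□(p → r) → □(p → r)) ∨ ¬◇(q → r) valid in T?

Tableau for the negation ¬((□□(p → r) → □(p → r)) ∨ ¬◇(q → r)):
1. ¬((□□(p → r) → □(p → r)) ∨ ¬◇(q → r)), 0
2. ¬(□□(p → r) → □(p → r)), 0
3. ◇(q → r), 0
4. □□(p → r), 0
5. ¬□(p → r), 0
6. □(p → r), 0
7. p → r, 0
8. r, 0
9. q → r, 1
10. □(p → r), 1
11. p → r, 1
12. r, 1
13. ¬(p → r), 2
14. p, 2
15. ¬r, 2
16. □(p → r), 2
17. p → r, 2
18. r, 2
Accessibility: 0R0, 0R1, 0R2, 1R1, 2R2
Branch closes: r and ¬r both at 2.
All branches of the negation close; one closing branch shown above.

Valid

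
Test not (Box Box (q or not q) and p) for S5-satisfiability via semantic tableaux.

Satisfiable

1. not (Box Box (q or not q) and p), 0
2. not p, 0   [neg-and-rule on 1 (branches; this branch)]
Accessibility: 0R0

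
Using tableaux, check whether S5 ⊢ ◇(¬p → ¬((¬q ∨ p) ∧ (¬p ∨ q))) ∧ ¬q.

Tableau for the negation ¬(◇(¬p → ¬((¬q ∨ p) ∧ (¬p ∨ q))) ∧ ¬q):
1. ¬(◇(¬p → ¬((¬q ∨ p) ∧ (¬p ∨ q))) ∧ ¬q), w0
2. q, w0
Accessibility: w0Rw0
The negation has an open branch (countermodel exists).

No, not valid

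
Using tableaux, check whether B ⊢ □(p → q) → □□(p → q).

Invalid (countermodel exists)

Tableau for the negation ¬(□(p → q) → □□(p → q)):
1. ¬(□(p → q) → □□(p → q)), u
2. □(p → q), u
3. ¬□□(p → q), u
4. p → q, u
5. q, u
6. ¬□(p → q), v
7. p → q, v
8. q, v
9. ¬(p → q), w
10. p, w
11. ¬q, w
Accessibility: uRu, uRv, vRu, vRv, vRw, wRv, wRw
The negation has an open branch (countermodel exists).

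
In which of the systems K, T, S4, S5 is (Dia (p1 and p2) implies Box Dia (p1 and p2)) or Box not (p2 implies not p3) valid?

S5

S5-tableau for the negation not ((Dia (p1 and p2) implies Box Dia (p1 and p2)) or Box not (p2 implies not p3)):
1. not ((Dia (p1 and p2) implies Box Dia (p1 and p2)) or Box not (p2 implies not p3)), w0
2. not (Dia (p1 and p2) implies Box Dia (p1 and p2)), w0   [neg-or-rule on 1]
3. not Box not (p2 implies not p3), w0   [neg-or-rule on 1]
4. Dia (p1 and p2), w0   [neg-implies-rule on 2]
5. not Box Dia (p1 and p2), w0   [neg-implies-rule on 2]
6. p2 implies not p3, w1   [neg-Box-rule on 3: fresh world w1, w0Rw1]
7. not p3, w1   [implies-rule on 6 (branches; this branch)]
8. p1 and p2, w2   [Dia-rule on 4: fresh world w2, w0Rw2]
9. p1, w2   [and-rule on 8]
10. p2, w2   [and-rule on 8]
11. not Dia (p1 and p2), w3   [neg-Box-rule on 5: fresh world w3, w0Rw3]
12. not (p1 and p2), w0   [neg-Dia-rule on 11 via w3Rw0]
13. not (p1 and p2), w1   [neg-Dia-rule on 11 via w3Rw1]
14. not (p1 and p2), w2   [neg-Dia-rule on 11 via w3Rw2]
15. not (p1 and p2), w3   [neg-Dia-rule on 11 via w3Rw3]
16. not p2, w0   [neg-and-rule on 12 (branches; this branch)]
17. not p2, w1   [neg-and-rule on 13 (branches; this branch)]
18. not p2, w2   [neg-and-rule on 14 (branches; this branch)]
Accessibility: w0Rw0, w0Rw1, w0Rw2, w0Rw3, w1Rw0, w1Rw1, w1Rw2, w1Rw3, w2Rw0, w2Rw1, w2Rw2, w2Rw3, w3Rw0, w3Rw1, w3Rw2, w3Rw3
Branch closes: p2 and not p2 both at w2.
Every branch closes (one shown): valid in S5.
S4-tableau for the negation not ((Dia (p1 and p2) implies Box Dia (p1 and p2)) or Box not (p2 implies not p3)):
1. not ((Dia (p1 and p2) implies Box Dia (p1 and p2)) or Box not (p2 implies not p3)), w0
2. not (Dia (p1 and p2) implies Box Dia (p1 and p2)), w0   [neg-or-rule on 1]
3. not Box not (p2 implies not p3), w0   [neg-or-rule on 1]
4. Dia (p1 and p2), w0   [neg-implies-rule on 2]
5. not Box Dia (p1 and p2), w0   [neg-implies-rule on 2]
6. p2 implies not p3, w1   [neg-Box-rule on 3: fresh world w1, w0Rw1]
7. not p3, w1   [implies-rule on 6 (branches; this branch)]
8. p1 and p2, w2   [Dia-rule on 4: fresh world w2, w0Rw2]
9. p1, w2   [and-rule on 8]
10. p2, w2   [and-rule on 8]
11. not Dia (p1 and p2), w3   [neg-Box-rule on 5: fresh world w3, w0Rw3]
12. not (p1 and p2), w3   [neg-Dia-rule on 11 via w3Rw3]
13. not p2, w3   [neg-and-rule on 12 (branches; this branch)]
Accessibility: w0Rw0, w0Rw1, w0Rw2, w0Rw3, w1Rw1, w2Rw2, w3Rw3
Complete open branch: countermodel on an S4-frame, so not valid in S4, nor in K, T (the same frame is also a K-frame and a T-frame).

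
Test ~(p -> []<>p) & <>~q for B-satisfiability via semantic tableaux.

No, unsatisfiable

1. ~(p -> []<>p) & <>~q, u
2. ~(p -> []<>p), u
3. <>~q, u
4. p, u
5. ~[]<>p, u
6. ~q, v
7. ~<>p, w
8. ~p, u
Accessibility: uRu, uRv, uRw, vRu, vRv, wRu, wRw
Branch closes: p and ~p both at u.
(One branch shown.) All branches close.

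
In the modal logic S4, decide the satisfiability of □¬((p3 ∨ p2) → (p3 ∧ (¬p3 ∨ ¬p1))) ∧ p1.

1. □¬((p3 ∨ p2) → (p3 ∧ (¬p3 ∨ ¬p1))) ∧ p1, u
2. □¬((p3 ∨ p2) → (p3 ∧ (¬p3 ∨ ¬p1))), u
3. p1, u
4. ¬((p3 ∨ p2) → (p3 ∧ (¬p3 ∨ ¬p1))), u
5. p3 ∨ p2, u
6. ¬(p3 ∧ (¬p3 ∨ ¬p1)), u
7. p2, u
8. ¬(¬p3 ∨ ¬p1), u
9. p3, u
Accessibility: uRu

Satisfiable (open branch found)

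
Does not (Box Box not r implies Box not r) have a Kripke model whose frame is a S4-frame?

No, unsatisfiable

1. not (Box Box not r implies Box not r), u
2. Box Box not r, u   [neg-implies-rule on 1]
3. not Box not r, u   [neg-implies-rule on 1]
4. Box not r, u   [Box-rule on 2 via uRu]
5. not r, u   [Box-rule on 4 via uRu]
6. r, v   [neg-Box-rule on 3: fresh world v, uRv]
7. Box not r, v   [Box-rule on 2 via uRv]
8. not r, v   [Box-rule on 4 via uRv]
Accessibility: uRu, uRv, vRv
Branch closes: r and not r both at v.
(One branch shown.) All branches close.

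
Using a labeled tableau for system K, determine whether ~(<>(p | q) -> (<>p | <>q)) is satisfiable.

Unsatisfiable (every branch closes)

1. ~(<>(p | q) -> (<>p | <>q)), u
2. <>(p | q), u   [~->-rule on 1]
3. ~(<>p | <>q), u   [~->-rule on 1]
4. ~<>p, u   [~|-rule on 3]
5. ~<>q, u   [~|-rule on 3]
6. p | q, v   [<>-rule on 2: fresh world v, uRv]
7. ~p, v   [~<>-rule on 4 via uRv]
8. ~q, v   [~<>-rule on 5 via uRv]
9. q, v   [|-rule on 6 (branches; this branch)]
Accessibility: uRv
Branch closes: q and ~q both at v.
All branches of the tableau close; one closing branch shown above.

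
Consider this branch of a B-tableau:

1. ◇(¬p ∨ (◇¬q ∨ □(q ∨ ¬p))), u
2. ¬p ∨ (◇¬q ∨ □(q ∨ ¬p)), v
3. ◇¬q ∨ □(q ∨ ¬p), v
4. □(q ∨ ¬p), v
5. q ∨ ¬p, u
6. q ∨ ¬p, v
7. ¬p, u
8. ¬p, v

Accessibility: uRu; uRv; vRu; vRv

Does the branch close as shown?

Open

There is no literal clash: for every atom and world, at most one sign appears.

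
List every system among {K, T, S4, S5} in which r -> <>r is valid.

K-tableau for the negation ~(r -> <>r):
1. ~(r -> <>r), u
2. r, u
3. ~<>r, u
Complete open branch: countermodel on a K-frame, so not valid in K.
T-tableau for the negation ~(r -> <>r):
1. ~(r -> <>r), u
2. r, u
3. ~<>r, u
4. ~r, u
Accessibility: uRu
Branch closes: r and ~r both at u.
Every branch closes (one shown): valid in T, hence also in S4, S5 (every theorem of T is a theorem of S4 and S5).

T, S4, S5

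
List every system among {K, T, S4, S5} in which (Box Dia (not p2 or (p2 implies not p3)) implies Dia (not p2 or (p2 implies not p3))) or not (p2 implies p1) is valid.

T, S4, S5

T-tableau for the negation not ((Box Dia (not p2 or (p2 implies not p3)) implies Dia (not p2 or (p2 implies not p3))) or not (p2 implies p1)):
1. not ((Box Dia (not p2 or (p2 implies not p3)) implies Dia (not p2 or (p2 implies not p3))) or not (p2 implies p1)), u
2. not (Box Dia (not p2 or (p2 implies not p3)) implies Dia (not p2 or (p2 implies not p3))), u
3. p2 implies p1, u
4. Box Dia (not p2 or (p2 implies not p3)), u
5. not Dia (not p2 or (p2 implies not p3)), u
6. Dia (not p2 or (p2 implies not p3)), u
7. not (not p2 or (p2 implies not p3)), u
8. p2, u
9. not (p2 implies not p3), u
10. p3, u
11. p1, u
12. not p2 or (p2 implies not p3), v
13. Dia (not p2 or (p2 implies not p3)), v
14. not (not p2 or (p2 implies not p3)), v
15. p2, v
16. not (p2 implies not p3), v
17. p3, v
18. p2 implies not p3, v
19. not p3, v
Accessibility: uRu, uRv, vRv
Branch closes: p3 and not p3 both at v.
Every branch closes (one shown): valid in T, hence also in S4, S5 (every theorem of T is a theorem of S4 and S5).
K-tableau for the negation not ((Box Dia (not p2 or (p2 implies not p3)) implies Dia (not p2 or (p2 implies not p3))) or not (p2 implies p1)):
1. not ((Box Dia (not p2 or (p2 implies not p3)) implies Dia (not p2 or (p2 implies not p3))) or not (p2 implies p1)), u
2. not (Box Dia (not p2 or (p2 implies not p3)) implies Dia (not p2 or (p2 implies not p3))), u
3. p2 implies p1, u
4. Box Dia (not p2 or (p2 implies not p3)), u
5. not Dia (not p2 or (p2 implies not p3)), u
6. p1, u
Complete open branch: countermodel on a K-frame, so not valid in K.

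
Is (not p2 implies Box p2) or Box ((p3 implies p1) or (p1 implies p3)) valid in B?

Tableau for the negation not ((not p2 implies Box p2) or Box ((p3 implies p1) or (p1 implies p3))):
1. not ((not p2 implies Box p2) or Box ((p3 implies p1) or (p1 implies p3))), 0
2. not (not p2 implies Box p2), 0
3. not Box ((p3 implies p1) or (p1 implies p3)), 0
4. not p2, 0
5. not Box p2, 0
6. not ((p3 implies p1) or (p1 implies p3)), 1
7. not (p3 implies p1), 1
8. not (p1 implies p3), 1
9. p3, 1
10. not p1, 1
11. p1, 1
12. not p3, 1
Accessibility: 0R0, 0R1, 1R0, 1R1
Branch closes: p1 and not p1 both at 1.
Every branch of the negation's tableau closes; the branch above is one of them.

Valid in B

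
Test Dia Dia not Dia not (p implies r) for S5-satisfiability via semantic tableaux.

Yes, satisfiable

1. Dia Dia not Dia not (p implies r), w0
2. Dia not Dia not (p implies r), w1   [Dia-rule on 1: fresh world w1, w0Rw1]
3. not Dia not (p implies r), w2   [Dia-rule on 2: fresh world w2, w1Rw2]
4. p implies r, w0   [neg-Dia-rule on 3 via w2Rw0]
5. p implies r, w1   [neg-Dia-rule on 3 via w2Rw1]
6. p implies r, w2   [neg-Dia-rule on 3 via w2Rw2]
7. r, w0   [implies-rule on 4 (branches; this branch)]
8. r, w1   [implies-rule on 5 (branches; this branch)]
9. r, w2   [implies-rule on 6 (branches; this branch)]
Accessibility: w0Rw0, w0Rw1, w0Rw2, w1Rw0, w1Rw1, w1Rw2, w2Rw0, w2Rw1, w2Rw2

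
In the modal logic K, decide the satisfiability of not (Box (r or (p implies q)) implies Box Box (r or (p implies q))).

1. not (Box (r or (p implies q)) implies Box Box (r or (p implies q))), 0
2. Box (r or (p implies q)), 0   [neg-implies-rule on 1]
3. not Box Box (r or (p implies q)), 0   [neg-implies-rule on 1]
4. not Box (r or (p implies q)), 1   [neg-Box-rule on 3: fresh world 1, 0R1]
5. r or (p implies q), 1   [Box-rule on 2 via 0R1]
6. p implies q, 1   [or-rule on 5 (branches; this branch)]
7. q, 1   [implies-rule on 6 (branches; this branch)]
8. not (r or (p implies q)), 2   [neg-Box-rule on 4: fresh world 2, 1R2]
9. not r, 2   [neg-or-rule on 8]
10. not (p implies q), 2   [neg-or-rule on 8]
11. p, 2   [neg-implies-rule on 10]
12. not q, 2   [neg-implies-rule on 10]
Accessibility: 0R1, 1R2

Satisfiable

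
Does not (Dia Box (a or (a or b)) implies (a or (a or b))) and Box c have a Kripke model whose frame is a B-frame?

1. not (Dia Box (a or (a or b)) implies (a or (a or b))) and Box c, 0
2. not (Dia Box (a or (a or b)) implies (a or (a or b))), 0   [and-rule on 1]
3. Box c, 0   [and-rule on 1]
4. Dia Box (a or (a or b)), 0   [neg-implies-rule on 2]
5. not (a or (a or b)), 0   [neg-implies-rule on 2]
6. not a, 0   [neg-or-rule on 5]
7. not (a or b), 0   [neg-or-rule on 5]
8. not b, 0   [neg-or-rule on 7]
9. c, 0   [Box-rule on 3 via 0R0]
10. Box (a or (a or b)), 1   [Dia-rule on 4: fresh world 1, 0R1]
11. c, 1   [Box-rule on 3 via 0R1]
12. a or (a or b), 0   [Box-rule on 10 via 1R0]
13. a or (a or b), 1   [Box-rule on 10 via 1R1]
14. a or b, 0   [or-rule on 12 (branches; this branch)]
15. a or b, 1   [or-rule on 13 (branches; this branch)]
16. b, 0   [or-rule on 14 (branches; this branch)]
Accessibility: 0R0, 0R1, 1R0, 1R1
Branch closes: b and not b both at 0.
(One branch shown.) All branches close.

Unsatisfiable (every branch closes)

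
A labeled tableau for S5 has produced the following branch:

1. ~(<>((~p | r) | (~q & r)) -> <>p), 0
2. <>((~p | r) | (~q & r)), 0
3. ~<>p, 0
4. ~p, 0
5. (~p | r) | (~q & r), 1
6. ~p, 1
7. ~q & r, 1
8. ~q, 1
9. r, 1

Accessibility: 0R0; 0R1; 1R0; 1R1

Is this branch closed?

No, open

No atom appears with both signs at the same world.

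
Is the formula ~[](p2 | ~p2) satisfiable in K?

Unsatisfiable (every branch closes)

1. ~[](p2 | ~p2), w0
2. ~(p2 | ~p2), w1
3. ~p2, w1
4. p2, w1
Accessibility: w0Rw1
Branch closes: p2 and ~p2 both at w1.
All branches of the tableau close; one closing branch shown above.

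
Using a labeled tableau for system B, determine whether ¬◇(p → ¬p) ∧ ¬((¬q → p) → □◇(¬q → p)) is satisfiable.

1. ¬◇(p → ¬p) ∧ ¬((¬q → p) → □◇(¬q → p)), u
2. ¬◇(p → ¬p), u
3. ¬((¬q → p) → □◇(¬q → p)), u
4. ¬q → p, u
5. ¬□◇(¬q → p), u
6. ¬(p → ¬p), u
7. p, u
8. ¬◇(¬q → p), v
9. ¬(p → ¬p), v
10. p, v
11. ¬(¬q → p), u
12. ¬q, u
13. ¬p, u
Accessibility: uRu, uRv, vRu, vRv
Branch closes: p and ¬p both at u.
(One branch shown.) All branches close.

No, unsatisfiable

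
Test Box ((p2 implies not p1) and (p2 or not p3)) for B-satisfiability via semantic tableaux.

Satisfiable (open branch found)

1. Box ((p2 implies not p1) and (p2 or not p3)), w0
2. (p2 implies not p1) and (p2 or not p3), w0   [Box-rule on 1 via w0Rw0]
3. p2 implies not p1, w0   [and-rule on 2]
4. p2 or not p3, w0   [and-rule on 2]
5. not p1, w0   [implies-rule on 3 (branches; this branch)]
6. not p3, w0   [or-rule on 4 (branches; this branch)]
Accessibility: w0Rw0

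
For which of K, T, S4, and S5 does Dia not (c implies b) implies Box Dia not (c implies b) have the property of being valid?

S5

S4-tableau for the negation not (Dia not (c implies b) implies Box Dia not (c implies b)):
1. not (Dia not (c implies b) implies Box Dia not (c implies b)), 0
2. Dia not (c implies b), 0
3. not Box Dia not (c implies b), 0
4. not (c implies b), 1
5. c, 1
6. not b, 1
7. not Dia not (c implies b), 2
8. c implies b, 2
9. b, 2
Accessibility: 0R0, 0R1, 0R2, 1R1, 2R2
Complete open branch: countermodel on an S4-frame, so not valid in S4, nor in K, T (the same frame is also a K-frame and a T-frame).
S5-tableau for the negation not (Dia not (c implies b) implies Box Dia not (c implies b)):
1. not (Dia not (c implies b) implies Box Dia not (c implies b)), 0
2. Dia not (c implies b), 0
3. not Box Dia not (c implies b), 0
4. not (c implies b), 1
5. c, 1
6. not b, 1
7. not Dia not (c implies b), 2
8. c implies b, 0
9. c implies b, 1
10. c implies b, 2
11. b, 0
12. b, 1
Accessibility: 0R0, 0R1, 0R2, 1R0, 1R1, 1R2, 2R0, 2R1, 2R2
Branch closes: b and not b both at 1.
Every branch closes (one shown): valid in S5.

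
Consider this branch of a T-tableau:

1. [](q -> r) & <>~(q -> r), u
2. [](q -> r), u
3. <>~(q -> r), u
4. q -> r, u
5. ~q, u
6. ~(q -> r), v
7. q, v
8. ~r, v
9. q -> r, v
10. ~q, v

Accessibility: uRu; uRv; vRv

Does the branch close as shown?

Yes, closed

Both q and ~q appear at v.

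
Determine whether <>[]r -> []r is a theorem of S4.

Tableau for the negation ~(<>[]r -> []r):
1. ~(<>[]r -> []r), 0
2. <>[]r, 0
3. ~[]r, 0
4. []r, 1
5. r, 1
6. ~r, 2
Accessibility: 0R0, 0R1, 0R2, 1R1, 2R2
The negation has an open branch (countermodel exists).

Not valid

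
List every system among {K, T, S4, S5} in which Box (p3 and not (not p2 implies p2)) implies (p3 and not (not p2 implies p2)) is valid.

K-tableau for the negation not (Box (p3 and not (not p2 implies p2)) implies (p3 and not (not p2 implies p2))):
1. not (Box (p3 and not (not p2 implies p2)) implies (p3 and not (not p2 implies p2))), 0
2. Box (p3 and not (not p2 implies p2)), 0
3. not (p3 and not (not p2 implies p2)), 0
4. not p2 implies p2, 0
5. p2, 0
Complete open branch: countermodel on a K-frame, so not valid in K.
T-tableau for the negation not (Box (p3 and not (not p2 implies p2)) implies (p3 and not (not p2 implies p2))):
1. not (Box (p3 and not (not p2 implies p2)) implies (p3 and not (not p2 implies p2))), 0
2. Box (p3 and not (not p2 implies p2)), 0
3. not (p3 and not (not p2 implies p2)), 0
4. p3 and not (not p2 implies p2), 0
5. p3, 0
6. not (not p2 implies p2), 0
7. not p2, 0
8. not p2 implies p2, 0
9. p2, 0
Accessibility: 0R0
Branch closes: p2 and not p2 both at 0.
Every branch closes (one shown): valid in T, hence also in S4, S5 (every theorem of T is a theorem of S4 and S5).

T, S4, S5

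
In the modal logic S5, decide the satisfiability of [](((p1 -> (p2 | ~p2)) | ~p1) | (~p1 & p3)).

1. [](((p1 -> (p2 | ~p2)) | ~p1) | (~p1 & p3)), w0
2. ((p1 -> (p2 | ~p2)) | ~p1) | (~p1 & p3), w0
3. ~p1 & p3, w0
4. ~p1, w0
5. p3, w0
Accessibility: w0Rw0

Satisfiable (open branch found)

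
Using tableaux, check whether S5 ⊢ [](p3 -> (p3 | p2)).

Valid in S5

Tableau for the negation ~[](p3 -> (p3 | p2)):
1. ~[](p3 -> (p3 | p2)), w0
2. ~(p3 -> (p3 | p2)), w1
3. p3, w1
4. ~(p3 | p2), w1
5. ~p3, w1
6. ~p2, w1
Accessibility: w0Rw0, w0Rw1, w1Rw0, w1Rw1
Branch closes: p3 and ~p3 both at w1.
Every branch of the negation's tableau closes; the branch above is one of them.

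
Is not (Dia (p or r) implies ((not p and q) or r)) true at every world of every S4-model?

Invalid (countermodel exists)

Tableau for the negation Dia (p or r) implies ((not p and q) or r):
1. Dia (p or r) implies ((not p and q) or r), 0
2. (not p and q) or r, 0
3. r, 0
Accessibility: 0R0
The negation has an open branch (countermodel exists).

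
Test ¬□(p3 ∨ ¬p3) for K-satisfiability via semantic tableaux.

Unsatisfiable

1. ¬□(p3 ∨ ¬p3), u
2. ¬(p3 ∨ ¬p3), v
3. ¬p3, v
4. p3, v
Accessibility: uRv
Branch closes: p3 and ¬p3 both at v.
Every branch closes; the branch above is one of them.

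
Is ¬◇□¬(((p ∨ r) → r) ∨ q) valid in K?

No, not valid

Tableau for the negation ◇□¬(((p ∨ r) → r) ∨ q):
1. ◇□¬(((p ∨ r) → r) ∨ q), u
2. □¬(((p ∨ r) → r) ∨ q), v
Accessibility: uRv
The negation has an open branch (countermodel exists).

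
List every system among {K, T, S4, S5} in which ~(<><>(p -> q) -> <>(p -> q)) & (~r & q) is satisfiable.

K

T-tableau for the formula:
1. ~(<><>(p -> q) -> <>(p -> q)) & (~r & q), u
2. ~(<><>(p -> q) -> <>(p -> q)), u
3. ~r & q, u
4. <><>(p -> q), u
5. ~<>(p -> q), u
6. ~r, u
7. q, u
8. ~(p -> q), u
9. p, u
10. ~q, u
Accessibility: uRu
Branch closes: q and ~q both at u.
Every branch closes (one shown): unsatisfiable in T, hence also in S4, S5 (every S4/S5-frame is a T-frame).
K-tableau for the formula:
1. ~(<><>(p -> q) -> <>(p -> q)) & (~r & q), u
2. ~(<><>(p -> q) -> <>(p -> q)), u
3. ~r & q, u
4. <><>(p -> q), u
5. ~<>(p -> q), u
6. ~r, u
7. q, u
8. <>(p -> q), v
9. ~(p -> q), v
10. p, v
11. ~q, v
12. p -> q, w
13. q, w
Accessibility: uRv, vRw
Complete open branch: satisfiable in K.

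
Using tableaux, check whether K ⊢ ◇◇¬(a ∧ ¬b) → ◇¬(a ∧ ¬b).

No, not valid

Tableau for the negation ¬(◇◇¬(a ∧ ¬b) → ◇¬(a ∧ ¬b)):
1. ¬(◇◇¬(a ∧ ¬b) → ◇¬(a ∧ ¬b)), u
2. ◇◇¬(a ∧ ¬b), u
3. ¬◇¬(a ∧ ¬b), u
4. ◇¬(a ∧ ¬b), v
5. a ∧ ¬b, v
6. a, v
7. ¬b, v
8. ¬(a ∧ ¬b), w
9. b, w
Accessibility: uRv, vRw
The negation has an open branch (countermodel exists).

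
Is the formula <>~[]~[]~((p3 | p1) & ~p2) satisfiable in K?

Satisfiable (open branch found)

1. <>~[]~[]~((p3 | p1) & ~p2), 0
2. ~[]~[]~((p3 | p1) & ~p2), 1   [<>-rule on 1: fresh world 1, 0R1]
3. []~((p3 | p1) & ~p2), 2   [~[]-rule on 2: fresh world 2, 1R2]
Accessibility: 0R1, 1R2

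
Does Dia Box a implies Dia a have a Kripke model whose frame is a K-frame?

1. Dia Box a implies Dia a, 0
2. Dia a, 0
3. a, 1
Accessibility: 0R1

Satisfiable (open branch found)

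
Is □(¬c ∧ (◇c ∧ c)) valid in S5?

No, not valid

Tableau for the negation ¬□(¬c ∧ (◇c ∧ c)):
1. ¬□(¬c ∧ (◇c ∧ c)), w0
2. ¬(¬c ∧ (◇c ∧ c)), w1
3. ¬(◇c ∧ c), w1
4. ¬c, w1
Accessibility: w0Rw0, w0Rw1, w1Rw0, w1Rw1
The negation has an open branch (countermodel exists).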